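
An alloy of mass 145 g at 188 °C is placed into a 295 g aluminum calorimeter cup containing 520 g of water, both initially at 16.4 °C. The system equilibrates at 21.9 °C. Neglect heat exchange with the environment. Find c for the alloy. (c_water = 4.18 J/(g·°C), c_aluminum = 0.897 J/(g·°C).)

c ≈ 0.557 J/(g·°C)

Net heat exchanged in the isolated system is zero:
145·c·(21.9 − 188) + 520·4.18·(21.9 − 16.4) + 295·0.897·(21.9 − 16.4) = 0
-24084 c = -13410
c = -13410/-24084 ≈ 0.5568 J/(g·°C)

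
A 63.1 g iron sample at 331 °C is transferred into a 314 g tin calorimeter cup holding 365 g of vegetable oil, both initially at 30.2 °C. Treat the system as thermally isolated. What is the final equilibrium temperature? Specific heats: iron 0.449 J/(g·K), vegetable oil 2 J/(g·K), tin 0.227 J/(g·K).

T_f ≈ 40.5 °C

Energy conservation, ΣQ = 0:
63.1·0.449·(T − 331) + 365·2·(T − 30.2) + 314·0.227·(T − 30.2) = 0
829.61 T = 33576
T = 33576 / 829.61 = 40.5 °C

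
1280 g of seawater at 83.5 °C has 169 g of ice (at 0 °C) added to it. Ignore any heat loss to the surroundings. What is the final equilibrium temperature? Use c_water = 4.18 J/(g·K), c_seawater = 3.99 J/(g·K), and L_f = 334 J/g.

Setting the total heat transfer to zero:
fusion: m_ice L_f = 169·334 = 56446
  warm the meltwater: 706.42 T
  seawater: 5107.2(T − 83.5)
5813.6 T = 426451 − 56446 = 370005
T ≈ 63.64 °C. Since T > 0 °C, the all-ice-melts assumption holds.

T_f ≈ 63.6 °C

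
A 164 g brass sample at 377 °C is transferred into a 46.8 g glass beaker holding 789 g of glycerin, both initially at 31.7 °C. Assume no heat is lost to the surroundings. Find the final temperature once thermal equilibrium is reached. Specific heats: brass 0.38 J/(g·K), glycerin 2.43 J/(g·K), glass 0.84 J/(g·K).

Energy conservation, ΣQ = 0:
164×0.38×(T − 377) + 789×2.43×(T − 31.7) + 46.8×0.84×(T − 31.7) = 0
62.32(T − 377) + 1917.3(T − 31.7) + 39.31(T − 31.7) = 0
2018.9 T = 85518
T ≈ 42.36 °C

T_f ≈ 42.4 °C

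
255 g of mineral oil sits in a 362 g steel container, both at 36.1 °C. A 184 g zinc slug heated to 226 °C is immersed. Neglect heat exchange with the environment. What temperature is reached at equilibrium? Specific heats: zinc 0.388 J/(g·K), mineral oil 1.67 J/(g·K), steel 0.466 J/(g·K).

T_f ≈ 56.5 °C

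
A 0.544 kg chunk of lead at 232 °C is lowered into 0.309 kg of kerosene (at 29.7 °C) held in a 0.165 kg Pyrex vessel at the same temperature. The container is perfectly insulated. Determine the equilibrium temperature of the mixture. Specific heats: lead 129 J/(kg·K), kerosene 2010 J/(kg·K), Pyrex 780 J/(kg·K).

T_f ≈ 47.0 °C

T_f is the heat-capacity-weighted average of the initial temperatures:
T_f = (70.18*232 + 621.09*29.7 + 128.7*29.7) / (70.18 + 621.09 + 128.7)
    = 38550 / 819.97 ≈ 47.01 °C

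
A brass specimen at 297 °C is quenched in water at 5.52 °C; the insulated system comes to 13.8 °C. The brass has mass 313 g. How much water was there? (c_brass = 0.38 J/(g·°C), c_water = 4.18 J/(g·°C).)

Heat lost by the brass = heat gained by the water:
313×0.38×(297 − 13.8) = m×4.18×(13.8 − 5.52)
34.61 m = 33684  ⇒  m ≈ 973.2 g

m ≈ 973 g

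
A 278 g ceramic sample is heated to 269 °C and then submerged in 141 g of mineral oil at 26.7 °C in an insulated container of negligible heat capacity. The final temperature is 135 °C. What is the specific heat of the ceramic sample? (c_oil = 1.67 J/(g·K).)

c ≈ 0.685 J/(g·K)

Taking heat into each body as positive, Σ m c ΔT = 0:
278×c×(135 − 269) + 141×1.67×(135 − 26.7) = 0
-37252 c = -25501
c = -25501/-37252 ≈ 0.6846 J/(g·K)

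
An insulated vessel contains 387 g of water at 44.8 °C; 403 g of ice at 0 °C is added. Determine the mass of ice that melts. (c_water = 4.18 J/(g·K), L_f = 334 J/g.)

m_melted ≈ 217 g

Heat available from the water dropping to 0 °C: 387×4.18×44.8 = 72471 J.
Melting all 403 g of ice would need 403×334 = 134602 J.
That's not enough to melt it all — equilibrium is at 0 °C with ice remaining.
Mass melted = 72471/334 ≈ 217 g.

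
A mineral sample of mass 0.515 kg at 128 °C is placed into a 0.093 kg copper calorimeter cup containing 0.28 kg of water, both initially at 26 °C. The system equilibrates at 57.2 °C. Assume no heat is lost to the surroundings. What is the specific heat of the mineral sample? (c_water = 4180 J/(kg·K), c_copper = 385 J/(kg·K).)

Setting the total heat transfer to zero:
0.515×c×(57.2 − 128) + 0.28×4180×(57.2 − 26) + 0.093×385×(57.2 − 26) = 0
-36.46 c = -37634
c = -37634/-36.46 ≈ 1032 J/(kg·K)

c ≈ 1030 J/(kg·K)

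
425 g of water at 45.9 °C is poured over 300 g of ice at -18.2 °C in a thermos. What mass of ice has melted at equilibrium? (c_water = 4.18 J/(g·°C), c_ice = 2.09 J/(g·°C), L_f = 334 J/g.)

m_melted ≈ 210 g

Cooling the water to 0 °C releases 425×4.18×45.9 = 81541 J.
Of that, 300×2.09×18.2 = 11411 J goes to bring the ice to 0 °C, leaving 70130 J.
Fully melting the ice requires m_ice L_f = 300×334 = 100200 J.
70130 J < 100200 J, so only part of the ice melts and the system sits at 0 °C.
Mass melted = 70130/334 ≈ 210 g.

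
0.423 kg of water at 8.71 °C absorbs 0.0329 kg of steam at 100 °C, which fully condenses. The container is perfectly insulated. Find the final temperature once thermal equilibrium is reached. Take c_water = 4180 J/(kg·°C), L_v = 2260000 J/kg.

T_f ≈ 54.3 °C

Energy balance with sensible and latent terms:
steam→water at 100 °C releases m L_v = 0.0329·2260000 = 74354
  condensate cools 100→T: 0.0329·4180·(T − 100) = 137.52(T − 100)
  water warms: 0.423·4180·(T − 8.71) = 1768.1(T − 8.71)
1905.7 T = 74354 + 13752 + 15400 = 103507
T ≈ 54.32 °C — below 100 °C, confirming all the steam condensed.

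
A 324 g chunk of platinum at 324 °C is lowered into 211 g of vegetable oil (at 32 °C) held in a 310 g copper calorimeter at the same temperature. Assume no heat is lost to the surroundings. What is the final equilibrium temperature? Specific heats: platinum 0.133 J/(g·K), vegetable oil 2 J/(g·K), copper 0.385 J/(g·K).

T_f ≈ 53.5 °C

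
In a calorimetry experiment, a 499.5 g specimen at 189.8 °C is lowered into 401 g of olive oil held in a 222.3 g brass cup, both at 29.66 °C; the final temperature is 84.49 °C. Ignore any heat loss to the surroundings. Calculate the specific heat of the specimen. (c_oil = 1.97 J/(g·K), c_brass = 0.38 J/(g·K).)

Net heat exchanged in the isolated system is zero:
499.5·c·(84.49 − 189.8) + 401·1.97·(84.49 − 29.66) + 222.3·0.38·(84.49 − 29.66) = 0
-52602 c = -47946
c = -47946/-52602 ≈ 0.9115 J/(g·K)

c ≈ 0.911 J/(g·K)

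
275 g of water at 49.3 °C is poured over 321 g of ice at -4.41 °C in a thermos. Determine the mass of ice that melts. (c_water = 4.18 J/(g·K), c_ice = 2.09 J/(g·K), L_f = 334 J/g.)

m_melted ≈ 161 g

Heat available from the water dropping to 0 °C: 275×4.18×49.3 = 56670 J.
Of that, 321×2.09×4.41 = 2958.6 J goes to bring the ice to 0 °C, leaving 53712 J.
To melt every bit of ice: 321×334 = 107214 J.
That's not enough to melt it all — equilibrium is at 0 °C with ice remaining.
Mass melted = 53712/334 ≈ 160.8 g.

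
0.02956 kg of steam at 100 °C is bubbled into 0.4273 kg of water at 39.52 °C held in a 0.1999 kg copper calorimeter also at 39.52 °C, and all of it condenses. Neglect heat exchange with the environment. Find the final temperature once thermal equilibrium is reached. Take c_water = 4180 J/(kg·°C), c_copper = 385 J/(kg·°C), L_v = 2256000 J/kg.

T_f ≈ 76.8 °C

Setting the total heat transfer to zero:
condense steam: −0.02956×2256000 = −66687
  condensed water 100 °C→T: 123.56(T − 100)
  original water: 1786.1(T − 39.52)
  copper cup: 0.1999×385×(T − 39.52) = 76.96(T − 39.52)
1986.6 T = 66687 + 12356 + 73629 = 152672
T ≈ 76.85 °C — below 100 °C, confirming all the steam condensed.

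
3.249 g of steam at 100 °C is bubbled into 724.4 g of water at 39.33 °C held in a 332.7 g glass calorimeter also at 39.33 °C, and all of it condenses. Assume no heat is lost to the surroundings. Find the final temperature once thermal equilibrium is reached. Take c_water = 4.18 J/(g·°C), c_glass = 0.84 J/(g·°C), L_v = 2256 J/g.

Heat gained plus heat lost sum to zero:
steam→water at 100 °C releases m L_v = 3.249×2256 = 7329.7; condensed water 100 °C→T: 13.58(T − 100); water warms: 724.4×4.18×(T − 39.33) = 3028(T − 39.33); glass cup: 332.7×0.84×(T − 39.33) = 279.47(T − 39.33)
3321 T = 7329.7 + 1358.1 + 130082 = 138770
T ≈ 41.79 °C (< 100 °C, so full condensation is consistent).

T_f ≈ 41.8 °C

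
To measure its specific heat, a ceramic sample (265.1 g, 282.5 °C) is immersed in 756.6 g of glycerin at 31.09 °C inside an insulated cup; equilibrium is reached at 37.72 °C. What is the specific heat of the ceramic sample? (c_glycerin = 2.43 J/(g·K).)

Net heat exchanged in the isolated system is zero:
265.1·c·(37.72 − 282.5) + 756.6·2.43·(37.72 − 31.09) = 0
-64891 c = -12190
c = -12190/-64891 ≈ 0.1878 J/(g·K)

c ≈ 0.188 J/(g·K)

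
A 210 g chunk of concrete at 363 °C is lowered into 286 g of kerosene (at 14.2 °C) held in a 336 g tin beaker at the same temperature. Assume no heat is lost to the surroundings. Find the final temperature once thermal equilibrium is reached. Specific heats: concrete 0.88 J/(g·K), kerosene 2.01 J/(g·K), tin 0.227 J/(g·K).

Energy conservation, ΣQ = 0:
210*0.88*(T − 363) + 286*2.01*(T − 14.2) + 336*0.227*(T − 14.2) = 0
835.93 T = 76328
T = 76328 / 835.93 = 91.3 °C

T_f ≈ 91.3 °C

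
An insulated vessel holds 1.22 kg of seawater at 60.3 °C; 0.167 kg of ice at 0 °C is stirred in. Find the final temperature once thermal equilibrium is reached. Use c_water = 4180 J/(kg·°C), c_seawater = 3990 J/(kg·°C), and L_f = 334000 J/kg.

Setting the total heat transfer to zero:
melt ice: 0.167×334000 = 55778; warm the meltwater: 698.06 T; seawater cools: 1.22×3990×(T − 60.3) = 4867.8(T − 60.3)
5565.9 T = 293528 − 55778 = 237750
T ≈ 42.72 °C. Since T > 0 °C, the all-ice-melts assumption holds.

T_f ≈ 42.7 °C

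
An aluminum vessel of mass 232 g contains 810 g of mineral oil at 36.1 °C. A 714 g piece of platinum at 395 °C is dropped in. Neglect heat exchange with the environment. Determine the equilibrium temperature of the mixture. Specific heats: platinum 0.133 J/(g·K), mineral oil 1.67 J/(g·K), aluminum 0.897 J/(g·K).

T_f ≈ 56.7 °C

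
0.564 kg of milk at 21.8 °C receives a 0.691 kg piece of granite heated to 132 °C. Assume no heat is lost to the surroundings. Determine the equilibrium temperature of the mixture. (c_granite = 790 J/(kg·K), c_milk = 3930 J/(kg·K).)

Heat gained plus heat lost sum to zero:
0.691*790*(T − 132) + 0.564*3930*(T − 21.8) = 0
545.89(T − 132) + 2216.5(T − 21.8) = 0
2762.4 T = 120378
T = 120378 / 2762.4 = 43.6 °C

T_f ≈ 43.6 °C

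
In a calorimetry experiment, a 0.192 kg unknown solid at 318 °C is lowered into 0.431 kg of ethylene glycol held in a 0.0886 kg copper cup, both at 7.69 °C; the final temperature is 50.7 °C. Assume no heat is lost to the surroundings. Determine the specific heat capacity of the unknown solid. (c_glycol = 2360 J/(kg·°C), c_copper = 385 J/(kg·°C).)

c ≈ 881 J/(kg·°C)

Net heat exchanged in the isolated system is zero:
0.192·c·(50.7 − 318) + 0.431·2360·(50.7 − 7.69) + 0.0886·385·(50.7 − 7.69) = 0
-51.32 c = -45215
c = -45215/-51.32 ≈ 881 J/(kg·°C)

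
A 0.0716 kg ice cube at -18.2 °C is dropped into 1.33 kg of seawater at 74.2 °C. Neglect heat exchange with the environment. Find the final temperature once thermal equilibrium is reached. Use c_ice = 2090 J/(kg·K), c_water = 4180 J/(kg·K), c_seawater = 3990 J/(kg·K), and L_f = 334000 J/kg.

T_f ≈ 65.5 °C

Net heat exchanged in the isolated system is zero:
ice -18.2→0 °C: 0.0716×2090×18.2 = 2723.5
  melt ice: 0.0716×334000 = 23914
  meltwater 0→T: 0.0716×4180×T = 299.29 T
  seawater: 5306.7(T − 74.2)
5606 T = 393757 − 26638 = 367119
T ≈ 65.49 °C — above 0 °C, consistent with complete melting.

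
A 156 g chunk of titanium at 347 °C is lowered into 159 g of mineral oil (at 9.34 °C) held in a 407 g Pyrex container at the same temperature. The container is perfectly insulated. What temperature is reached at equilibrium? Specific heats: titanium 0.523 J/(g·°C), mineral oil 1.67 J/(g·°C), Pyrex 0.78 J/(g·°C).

Energy conservation, ΣQ = 0:
156×0.523×(T − 347) + 159×1.67×(T − 9.34) + 407×0.78×(T − 9.34) = 0
81.59(T − 347) + 265.53(T − 9.34) + 317.46(T − 9.34) = 0
(81.59 + 265.53 + 317.46) T = 81.59×347 + 265.53×9.34 + 317.46×9.34
T = 33756 / 664.58 = 50.8 °C

T_f ≈ 50.8 °C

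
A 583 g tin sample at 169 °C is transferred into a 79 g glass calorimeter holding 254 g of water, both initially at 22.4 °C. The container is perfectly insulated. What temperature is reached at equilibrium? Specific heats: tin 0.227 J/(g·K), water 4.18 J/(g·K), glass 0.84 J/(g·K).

Heat gained plus heat lost sum to zero:
583×0.227×(T − 169) + 254×4.18×(T − 22.4) + 79×0.84×(T − 22.4) = 0
132.34(T − 169) + 1061.7(T − 22.4) + 66.36(T − 22.4) = 0
1260.4 T = 47635
T = 47635 / 1260.4 = 37.8 °C

T_f ≈ 37.8 °C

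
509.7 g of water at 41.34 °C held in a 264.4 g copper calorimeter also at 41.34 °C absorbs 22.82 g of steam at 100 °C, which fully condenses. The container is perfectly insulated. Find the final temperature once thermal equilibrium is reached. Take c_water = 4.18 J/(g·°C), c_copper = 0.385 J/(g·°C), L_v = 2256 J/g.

Taking heat into each body as positive, Σ m c ΔT = 0:
steam→water at 100 °C releases m L_v = 22.82×2256 = 51482
  condensed water 100 °C→T: 95.39(T − 100)
  original water: 2130.5(T − 41.34)
  copper cup: 264.4×0.385×(T − 41.34) = 101.79(T − 41.34)
2327.7 T = 51482 + 9538.8 + 92285 = 153306
T ≈ 65.86 °C — below 100 °C, confirming all the steam condensed.

T_f ≈ 65.9 °C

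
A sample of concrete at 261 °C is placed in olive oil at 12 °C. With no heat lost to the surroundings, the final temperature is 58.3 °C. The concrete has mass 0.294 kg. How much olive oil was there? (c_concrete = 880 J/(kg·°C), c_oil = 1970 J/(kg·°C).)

m ≈ 0.575 kg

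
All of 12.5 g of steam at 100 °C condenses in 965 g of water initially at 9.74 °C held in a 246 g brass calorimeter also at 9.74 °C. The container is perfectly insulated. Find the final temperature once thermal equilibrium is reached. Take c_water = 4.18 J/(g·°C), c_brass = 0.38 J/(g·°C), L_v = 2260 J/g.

T_f ≈ 17.6 °C

Heat gained plus heat lost sum to zero:
condense steam: −12.5×2260 = −28250
  condensate cools 100→T: 12.5×4.18×(T − 100) = 52.25(T − 100)
  water warms: 965×4.18×(T − 9.74) = 4033.7(T − 9.74)
  cup: 93.48(T − 9.74)
4179.4 T = 28250 + 5225 + 40199 = 73674
T ≈ 17.63 °C, under the boiling point, so the assumption holds.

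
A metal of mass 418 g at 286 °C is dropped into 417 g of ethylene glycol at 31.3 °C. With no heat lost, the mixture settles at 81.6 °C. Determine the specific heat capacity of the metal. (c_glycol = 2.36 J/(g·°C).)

c ≈ 0.579 J/(g·°C)

Conservation of energy gives ΣQ = 0:
418×c×(81.6 − 286) + 417×2.36×(81.6 − 31.3) = 0
-85439 c = -49501
c = -49501/-85439 ≈ 0.5794 J/(g·°C)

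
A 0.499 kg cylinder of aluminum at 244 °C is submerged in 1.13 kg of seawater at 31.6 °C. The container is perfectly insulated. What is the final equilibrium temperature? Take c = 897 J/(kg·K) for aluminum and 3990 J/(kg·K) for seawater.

|Q_aluminum| = |Q_seawater|:
0.499×897×(244 − T) = 1.13×3990×(T − 31.6)
447.6(244 − T) = 4508.7(T − 31.6)
4956.3 T = 251690  ⇒  T ≈ 50.78 °C

T_f ≈ 50.8 °C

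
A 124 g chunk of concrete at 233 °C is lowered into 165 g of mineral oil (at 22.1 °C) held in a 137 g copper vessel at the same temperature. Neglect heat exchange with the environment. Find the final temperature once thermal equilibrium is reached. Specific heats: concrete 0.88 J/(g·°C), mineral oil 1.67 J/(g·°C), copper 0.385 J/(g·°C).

T_f ≈ 74.7 °C

T_f = Σ m_i c_i T_i / Σ m_i c_i:
T_f = (109.12×233 + 275.55×22.1 + 52.75×22.1) / (109.12 + 275.55 + 52.75)
    = 32680 / 437.42 ≈ 74.71 °C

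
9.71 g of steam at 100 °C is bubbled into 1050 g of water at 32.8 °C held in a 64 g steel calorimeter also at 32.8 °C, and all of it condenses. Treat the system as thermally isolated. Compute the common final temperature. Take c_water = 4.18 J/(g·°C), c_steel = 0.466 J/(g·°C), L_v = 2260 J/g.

Energy conservation, ΣQ = 0:
condense steam: −9.71·2260 = −21945; condensate cools 100→T: 9.71·4.18·(T − 100) = 40.59(T − 100); water warms: 1050·4.18·(T − 32.8) = 4389(T − 32.8); cup: 29.82(T − 32.8)
4459.4 T = 21945 + 4058.8 + 144937 = 170941
T ≈ 38.33 °C, under the boiling point, so the assumption holds.

T_f ≈ 38.3 °C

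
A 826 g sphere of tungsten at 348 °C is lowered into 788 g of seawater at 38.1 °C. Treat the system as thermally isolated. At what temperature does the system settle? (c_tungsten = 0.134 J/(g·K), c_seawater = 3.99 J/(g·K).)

T_f ≈ 48.6 °C

T_f = Σ m_i c_i T_i / Σ m_i c_i:
T_f = (110.68·348 + 3144.1·38.1) / (110.68 + 3144.1)
    = 158309 / 3254.8 ≈ 48.64 °C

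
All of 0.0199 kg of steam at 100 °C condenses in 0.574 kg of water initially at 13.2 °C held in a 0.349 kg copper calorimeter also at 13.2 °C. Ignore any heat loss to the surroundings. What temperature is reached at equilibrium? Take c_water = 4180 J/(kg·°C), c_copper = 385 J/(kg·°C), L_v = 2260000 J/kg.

T_f ≈ 33.1 °C

Sum of m c ΔT and latent-heat terms is zero:
condense steam: −0.0199×2260000 = −44974; condensate cools 100→T: 0.0199×4180×(T − 100) = 83.18(T − 100); water warms: 0.574×4180×(T − 13.2) = 2399.3(T − 13.2); copper cup: 0.349×385×(T − 13.2) = 134.36(T − 13.2)
2616.9 T = 44974 + 8318.2 + 33445 = 86737
T ≈ 33.15 °C (< 100 °C, so full condensation is consistent).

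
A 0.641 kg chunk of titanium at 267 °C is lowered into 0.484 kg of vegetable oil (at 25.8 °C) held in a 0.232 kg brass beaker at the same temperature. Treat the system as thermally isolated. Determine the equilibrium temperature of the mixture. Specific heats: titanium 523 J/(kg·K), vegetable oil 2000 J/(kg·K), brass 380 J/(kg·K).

Energy conservation, ΣQ = 0:
0.641·523·(T − 267) + 0.484·2000·(T − 25.8) + 0.232·380·(T − 25.8) = 0
335.24(T − 267) + 968(T − 25.8) + 88.16(T − 25.8) = 0
1391.4 T = 116759
T = 116759/1391.4 ≈ 83.91 °C

T_f ≈ 83.9 °C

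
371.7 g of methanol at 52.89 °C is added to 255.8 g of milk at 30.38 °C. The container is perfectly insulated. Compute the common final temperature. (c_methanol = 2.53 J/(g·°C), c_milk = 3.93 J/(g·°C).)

T_f ≈ 41.3 °C

Let T be the final temperature. ΣQ_i = 0:
371.7·2.53·(T − 52.89) + 255.8·3.93·(T − 30.38) = 0
1945.7 T = 80279
T ≈ 41.26 °C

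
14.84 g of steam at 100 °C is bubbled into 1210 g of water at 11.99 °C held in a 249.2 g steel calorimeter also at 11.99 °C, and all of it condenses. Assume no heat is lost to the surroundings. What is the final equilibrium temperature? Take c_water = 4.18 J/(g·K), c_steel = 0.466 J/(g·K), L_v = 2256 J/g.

T_f ≈ 19.4 °C

Net heat exchanged in the isolated system is zero:
steam→water at 100 °C releases m L_v = 14.84·2256 = 33479; condensed water 100 °C→T: 62.03(T − 100); original water: 5057.8(T − 11.99); cup: 116.13(T − 11.99)
5236 T = 33479 + 6203.1 + 62035 = 101718
T ≈ 19.43 °C, under the boiling point, so the assumption holds.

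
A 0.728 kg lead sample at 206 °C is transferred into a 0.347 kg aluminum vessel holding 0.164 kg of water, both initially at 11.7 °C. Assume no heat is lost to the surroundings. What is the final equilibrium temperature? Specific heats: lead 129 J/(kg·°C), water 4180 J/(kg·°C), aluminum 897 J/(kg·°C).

T_f is the heat-capacity-weighted average of the initial temperatures:
T_f = (93.91*206 + 685.52*11.7 + 311.26*11.7) / (93.91 + 685.52 + 311.26)
    = 31008 / 1090.7 ≈ 28.43 °C

T_f ≈ 28.4 °C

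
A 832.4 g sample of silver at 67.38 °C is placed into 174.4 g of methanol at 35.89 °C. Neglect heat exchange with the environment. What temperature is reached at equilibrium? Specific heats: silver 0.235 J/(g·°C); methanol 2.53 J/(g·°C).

T_f ≈ 45.6 °C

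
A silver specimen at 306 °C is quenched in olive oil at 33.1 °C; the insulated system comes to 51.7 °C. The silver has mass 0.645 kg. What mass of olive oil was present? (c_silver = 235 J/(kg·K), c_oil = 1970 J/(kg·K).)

m ≈ 1.05 kg

Net heat exchanged in the isolated system is zero:
0.645×235×(51.7 − 306) + m×1970×(51.7 − 33.1) = 0
36642 m = 38546
m = 38546/36642 ≈ 1.052 kg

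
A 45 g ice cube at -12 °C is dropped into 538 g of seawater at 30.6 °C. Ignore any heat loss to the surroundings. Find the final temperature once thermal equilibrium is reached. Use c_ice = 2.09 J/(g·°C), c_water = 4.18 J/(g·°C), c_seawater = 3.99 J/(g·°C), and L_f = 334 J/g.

Sum of m c ΔT and latent-heat terms is zero:
ice -12→0 °C: 45×2.09×12 = 1128.6
  melt ice: 45×334 = 15030
  warm the meltwater: 188.1 T
  seawater cools: 538×3.99×(T − 30.6) = 2146.6(T − 30.6)
2334.7 T = 65687 − 16159 = 49528
T ≈ 21.21 °C — above 0 °C, consistent with complete melting.

T_f ≈ 21.2 °C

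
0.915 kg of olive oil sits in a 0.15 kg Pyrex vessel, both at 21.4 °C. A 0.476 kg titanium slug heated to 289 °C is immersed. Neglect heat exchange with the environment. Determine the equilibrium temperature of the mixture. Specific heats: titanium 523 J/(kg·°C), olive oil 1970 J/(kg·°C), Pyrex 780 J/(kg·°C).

T_f ≈ 52.1 °C

Setting the total heat transfer to zero:
0.476×523×(T − 289) + 0.915×1970×(T − 21.4) + 0.15×780×(T − 21.4) = 0
248.95(T − 289) + 1802.6(T − 21.4) + 117(T − 21.4) = 0
2168.5 T = 113024
T ≈ 52.12 °C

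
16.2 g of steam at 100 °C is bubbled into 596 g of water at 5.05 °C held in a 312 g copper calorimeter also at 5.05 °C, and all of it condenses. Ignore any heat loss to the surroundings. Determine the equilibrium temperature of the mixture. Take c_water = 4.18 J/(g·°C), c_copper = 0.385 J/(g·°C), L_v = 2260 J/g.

T_f ≈ 21.1 °C

Energy conservation, ΣQ = 0:
condense steam: −16.2·2260 = −36612; condensed water 100 °C→T: 67.72(T − 100); water warms: 596·4.18·(T − 5.05) = 2491.3(T − 5.05); cup: 120.12(T − 5.05)
2679.1 T = 36612 + 6771.6 + 13188 = 56571
T ≈ 21.12 °C (< 100 °C, so full condensation is consistent).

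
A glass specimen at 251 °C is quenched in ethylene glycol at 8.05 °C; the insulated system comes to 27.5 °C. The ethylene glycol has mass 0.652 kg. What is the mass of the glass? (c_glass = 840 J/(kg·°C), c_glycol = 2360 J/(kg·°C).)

m ≈ 0.159 kg

Conservation of energy gives ΣQ = 0:
m·840·(27.5 − 251) + 0.652·2360·(27.5 − 8.05) = 0
-187740 m = -29928
m = -29928/-187740 ≈ 0.1594 kg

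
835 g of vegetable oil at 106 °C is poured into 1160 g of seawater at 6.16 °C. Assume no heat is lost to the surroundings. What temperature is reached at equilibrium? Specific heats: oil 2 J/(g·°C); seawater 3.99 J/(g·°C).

T_f ≈ 32.6 °C

Set heat shed by the hot body equal to heat absorbed by the cold body:
835·2·(106 − T) = 1160·3.99·(T − 6.16)
1670(106 − T) = 4628.4(T − 6.16)
6298.4 T = 205531  ⇒  T ≈ 32.63 °C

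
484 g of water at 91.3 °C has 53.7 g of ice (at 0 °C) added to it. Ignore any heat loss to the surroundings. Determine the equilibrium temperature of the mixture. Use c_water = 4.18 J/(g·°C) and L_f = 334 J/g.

T_f ≈ 74.2 °C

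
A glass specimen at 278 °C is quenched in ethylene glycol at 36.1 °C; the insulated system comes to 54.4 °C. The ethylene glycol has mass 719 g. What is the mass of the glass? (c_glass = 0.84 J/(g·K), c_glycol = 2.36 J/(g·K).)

m ≈ 165 g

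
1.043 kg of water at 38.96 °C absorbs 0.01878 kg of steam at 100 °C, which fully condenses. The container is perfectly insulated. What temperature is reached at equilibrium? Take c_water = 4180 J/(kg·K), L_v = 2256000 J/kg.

Conservation of energy gives ΣQ = 0:
steam→water at 100 °C releases m L_v = 0.01878·2256000 = 42368
  condensed water 100 °C→T: 78.5(T − 100)
  water warms: 1.043·4180·(T − 38.96) = 4359.7(T − 38.96)
4438.2 T = 42368 + 7850 + 169855 = 220073
T ≈ 49.59 °C (< 100 °C, so full condensation is consistent).

T_f ≈ 49.6 °C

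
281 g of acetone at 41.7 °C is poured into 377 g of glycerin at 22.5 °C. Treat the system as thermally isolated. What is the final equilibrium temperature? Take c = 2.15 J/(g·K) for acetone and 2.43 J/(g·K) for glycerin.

Net heat exchanged in the isolated system is zero:
281×2.15×(T − 41.7) + 377×2.43×(T − 22.5) = 0
1520.3 T = 45806
T = 45806 / 1520.3 = 30.1 °C

T_f ≈ 30.1 °C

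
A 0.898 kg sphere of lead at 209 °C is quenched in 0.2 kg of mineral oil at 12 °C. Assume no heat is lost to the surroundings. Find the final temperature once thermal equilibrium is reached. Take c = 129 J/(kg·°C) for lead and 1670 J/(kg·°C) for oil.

Set heat shed by the hot body equal to heat absorbed by the cold body:
0.898*129*(209 − T) = 0.2*1670*(T − 12)
115.84(209 − T) = 334(T − 12)
449.84 T = 28219  ⇒  T ≈ 62.73 °C

T_f ≈ 62.7 °C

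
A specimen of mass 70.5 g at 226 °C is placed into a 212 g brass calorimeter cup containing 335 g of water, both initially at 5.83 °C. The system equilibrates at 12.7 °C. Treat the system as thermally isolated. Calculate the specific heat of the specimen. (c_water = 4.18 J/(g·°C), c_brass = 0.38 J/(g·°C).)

c ≈ 0.677 J/(g·°C)

Heat gained plus heat lost sum to zero:
70.5·c·(12.7 − 226) + 335·4.18·(12.7 − 5.83) + 212·0.38·(12.7 − 5.83) = 0
-15038 c = -10174
c = -10174/-15038 ≈ 0.6765 J/(g·°C)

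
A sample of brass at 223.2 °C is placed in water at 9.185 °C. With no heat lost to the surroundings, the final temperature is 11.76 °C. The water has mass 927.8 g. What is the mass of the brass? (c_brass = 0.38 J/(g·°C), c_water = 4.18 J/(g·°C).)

m ≈ 124 g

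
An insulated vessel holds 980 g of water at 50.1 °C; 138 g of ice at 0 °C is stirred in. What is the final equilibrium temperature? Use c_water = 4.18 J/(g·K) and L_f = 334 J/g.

Energy balance with sensible and latent terms:
melt ice: 138×334 = 46092
  meltwater 0→T: 138×4.18×T = 576.84 T
  water cools: 980×4.18×(T − 50.1) = 4096.4(T − 50.1)
4673.2 T = 205230 − 46092 = 159138
T ≈ 34.05 °C (positive, so assuming full melt was valid).

T_f ≈ 34.1 °C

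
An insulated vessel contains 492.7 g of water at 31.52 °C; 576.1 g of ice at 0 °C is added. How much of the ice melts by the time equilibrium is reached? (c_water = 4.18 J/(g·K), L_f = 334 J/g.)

Water can give up m c ΔT = 492.7·4.18·31.52 = 64915 J before reaching 0 °C.
Melting all 576.1 g of ice would need 576.1·334 = 192417 J.
That's not enough to melt it all — equilibrium is at 0 °C with ice remaining.
m_melted·334 = 64915  ⇒  m_melted ≈ 194.4 g.

m_melted ≈ 194 g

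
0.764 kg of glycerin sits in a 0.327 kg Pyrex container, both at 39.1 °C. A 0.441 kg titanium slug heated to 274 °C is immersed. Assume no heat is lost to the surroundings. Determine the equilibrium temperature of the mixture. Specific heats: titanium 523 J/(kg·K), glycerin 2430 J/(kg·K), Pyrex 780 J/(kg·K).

T_f is the heat-capacity-weighted average of the initial temperatures:
T_f = (230.64×274 + 1856.5×39.1 + 255.06×39.1) / (230.64 + 1856.5 + 255.06)
    = 145759 / 2342.2 ≈ 62.23 °C

T_f ≈ 62.2 °C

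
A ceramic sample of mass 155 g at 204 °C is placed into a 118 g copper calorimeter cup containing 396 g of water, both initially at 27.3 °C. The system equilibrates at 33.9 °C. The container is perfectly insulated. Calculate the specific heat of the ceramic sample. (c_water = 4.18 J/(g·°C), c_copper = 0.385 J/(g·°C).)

c ≈ 0.426 J/(g·°C)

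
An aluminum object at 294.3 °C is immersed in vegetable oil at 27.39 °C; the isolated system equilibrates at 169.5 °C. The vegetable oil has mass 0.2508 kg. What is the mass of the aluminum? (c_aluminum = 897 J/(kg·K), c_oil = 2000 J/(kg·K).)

m ≈ 0.637 kg

Heat lost by the aluminum = heat gained by the oil:
m·897·(294.3 − 169.5) = 0.2508·2000·(169.5 − 27.39)
111946 m = 71282  ⇒  m ≈ 0.6368 kg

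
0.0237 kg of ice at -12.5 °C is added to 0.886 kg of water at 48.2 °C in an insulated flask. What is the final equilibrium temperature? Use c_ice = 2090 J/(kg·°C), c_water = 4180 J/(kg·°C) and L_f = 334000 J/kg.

Energy conservation, ΣQ = 0:
ice -12.5→0 °C: 0.0237·2090·12.5 = 619.16; fusion: m_ice L_f = 0.0237·334000 = 7915.8; meltwater 0→T: 0.0237·4180·T = 99.07 T; water cools: 0.886·4180·(T − 48.2) = 3703.5(T − 48.2)
3802.5 T = 178508 − 8535 = 169973
T ≈ 44.70 °C (positive, so assuming full melt was valid).

T_f ≈ 44.7 °C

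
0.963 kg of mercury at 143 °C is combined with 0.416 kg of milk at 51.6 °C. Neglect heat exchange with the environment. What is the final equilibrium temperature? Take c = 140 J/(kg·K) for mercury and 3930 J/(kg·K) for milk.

T_f ≈ 58.6 °C

Set heat shed by the hot body equal to heat absorbed by the cold body:
0.963×140×(143 − T) = 0.416×3930×(T − 51.6)
134.82(143 − T) = 1634.9(T − 51.6)
1769.7 T = 103639  ⇒  T ≈ 58.56 °C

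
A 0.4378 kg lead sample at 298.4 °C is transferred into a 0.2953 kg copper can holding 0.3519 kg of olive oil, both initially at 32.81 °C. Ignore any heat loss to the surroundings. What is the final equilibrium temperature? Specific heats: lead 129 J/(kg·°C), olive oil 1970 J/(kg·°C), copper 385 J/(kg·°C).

T_f ≈ 50.2 °C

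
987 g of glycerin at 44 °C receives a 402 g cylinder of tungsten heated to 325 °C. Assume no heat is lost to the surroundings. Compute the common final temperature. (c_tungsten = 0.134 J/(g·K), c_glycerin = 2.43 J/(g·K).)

|Q_tungsten| = |Q_glycerin|:
402*0.134*(325 − T) = 987*2.43*(T − 44)
53.87(325 − T) = 2398.4(T − 44)
2452.3 T = 123037  ⇒  T ≈ 50.17 °C

T_f ≈ 50.2 °C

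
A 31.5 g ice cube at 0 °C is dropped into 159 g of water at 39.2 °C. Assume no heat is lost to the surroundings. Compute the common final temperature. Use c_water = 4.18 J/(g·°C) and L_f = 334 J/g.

Net heat exchanged in the isolated system is zero:
melt ice: 31.5×334 = 10521
  warm the meltwater: 131.67 T
  water: 664.62(T − 39.2)
796.29 T = 26053 − 10521 = 15532
T ≈ 19.51 °C — above 0 °C, consistent with complete melting.

T_f ≈ 19.5 °C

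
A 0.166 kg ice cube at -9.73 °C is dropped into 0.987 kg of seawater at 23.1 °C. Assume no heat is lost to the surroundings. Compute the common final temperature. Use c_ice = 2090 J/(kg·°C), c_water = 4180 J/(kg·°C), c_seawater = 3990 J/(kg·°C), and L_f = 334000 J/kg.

Energy conservation, ΣQ = 0:
warm ice to 0 °C: 0.166·2090·(0 − (-9.73)) = 3375.7; latent heat to melt: 0.166·334000 = 55444; warm the meltwater: 693.88 T; seawater cools: 0.987·3990·(T − 23.1) = 3938.1(T − 23.1)
4632 T = 90971 − 58820 = 32151
T ≈ 6.94 °C (positive, so assuming full melt was valid).

T_f ≈ 6.9 °C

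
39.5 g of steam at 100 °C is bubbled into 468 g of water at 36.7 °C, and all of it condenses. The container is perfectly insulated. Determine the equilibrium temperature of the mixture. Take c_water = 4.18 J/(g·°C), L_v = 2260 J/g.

T_f ≈ 83.7 °C

Conservation of energy gives ΣQ = 0:
condense steam: −39.5×2260 = −89270; condensed water 100 °C→T: 165.11(T − 100); water warms: 468×4.18×(T − 36.7) = 1956.2(T − 36.7)
2121.3 T = 89270 + 16511 + 71794 = 177575
T ≈ 83.71 °C, under the boiling point, so the assumption holds.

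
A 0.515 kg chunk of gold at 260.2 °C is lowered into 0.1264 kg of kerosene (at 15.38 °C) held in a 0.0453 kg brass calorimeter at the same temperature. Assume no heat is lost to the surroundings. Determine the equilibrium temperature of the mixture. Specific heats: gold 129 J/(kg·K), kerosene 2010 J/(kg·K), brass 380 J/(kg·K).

T_f ≈ 63.5 °C

With ΣQ=0 the equilibrium temperature is the m·c-weighted mean:
T_f = (66.44·260.2 + 254.06·15.38 + 17.21·15.38) / (66.44 + 254.06 + 17.21)
    = 21459 / 337.71 ≈ 63.54 °C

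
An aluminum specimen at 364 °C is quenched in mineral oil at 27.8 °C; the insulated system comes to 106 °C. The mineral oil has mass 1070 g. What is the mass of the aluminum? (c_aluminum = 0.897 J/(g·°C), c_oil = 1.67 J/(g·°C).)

m ≈ 604 g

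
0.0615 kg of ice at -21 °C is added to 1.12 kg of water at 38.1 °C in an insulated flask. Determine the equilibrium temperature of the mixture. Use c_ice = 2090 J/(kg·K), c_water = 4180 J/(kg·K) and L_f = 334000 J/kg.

T_f ≈ 31.4 °C

Net heat exchanged in the isolated system is zero:
ice -21→0 °C: 0.0615×2090×21 = 2699.2
  latent heat to melt: 0.0615×334000 = 20541
  meltwater 0→T: 0.0615×4180×T = 257.07 T
  water: 4681.6(T − 38.1)
4938.7 T = 178369 − 23240 = 155129
T ≈ 31.41 °C (positive, so assuming full melt was valid).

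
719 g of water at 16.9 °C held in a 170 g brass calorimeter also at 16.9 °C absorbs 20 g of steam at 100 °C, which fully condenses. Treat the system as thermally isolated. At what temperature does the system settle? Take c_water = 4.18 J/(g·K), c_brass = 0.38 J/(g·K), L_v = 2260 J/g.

T_f ≈ 33.4 °C

Conservation of energy gives ΣQ = 0:
condense steam: −20·2260 = −45200; condensed water 100 °C→T: 83.6(T − 100); original water: 3005.4(T − 16.9); brass cup: 170·0.38·(T − 16.9) = 64.6(T − 16.9)
3153.6 T = 45200 + 8360 + 51883 = 105443
T ≈ 33.44 °C, under the boiling point, so the assumption holds.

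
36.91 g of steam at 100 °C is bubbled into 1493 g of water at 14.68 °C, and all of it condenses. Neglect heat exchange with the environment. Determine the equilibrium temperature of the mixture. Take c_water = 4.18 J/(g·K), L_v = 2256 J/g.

T_f ≈ 29.8 °C

Setting the total heat transfer to zero:
latent heat released on condensation: 36.91·2256 = 83269; condensed water 100 °C→T: 154.28(T − 100); original water: 6240.7(T − 14.68)
6395 T = 83269 + 15428 + 91614 = 190311
T ≈ 29.76 °C, under the boiling point, so the assumption holds.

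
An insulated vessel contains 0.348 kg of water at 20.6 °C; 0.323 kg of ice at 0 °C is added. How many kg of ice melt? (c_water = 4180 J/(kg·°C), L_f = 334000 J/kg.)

Cooling the water to 0 °C releases 0.348·4180·20.6 = 29966 J.
Fully melting the ice requires m_ice L_f = 0.323·334000 = 107882 J.
Since 29966 < 107882 J, not all the ice melts; equilibrium is at 0 °C.
m_melt = 29966 / L_f = 0.08972 kg.

m_melted ≈ 0.0897 kg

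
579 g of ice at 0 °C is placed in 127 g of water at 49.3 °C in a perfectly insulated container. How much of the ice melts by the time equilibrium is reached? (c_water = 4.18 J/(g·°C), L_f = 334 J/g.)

Heat available from the water dropping to 0 °C: 127×4.18×49.3 = 26171 J.
Melting all 579 g of ice would need 579×334 = 193386 J.
That's not enough to melt it all — equilibrium is at 0 °C with ice remaining.
m_melt = 26171 / L_f = 78.36 g.

m_melted ≈ 78.4 g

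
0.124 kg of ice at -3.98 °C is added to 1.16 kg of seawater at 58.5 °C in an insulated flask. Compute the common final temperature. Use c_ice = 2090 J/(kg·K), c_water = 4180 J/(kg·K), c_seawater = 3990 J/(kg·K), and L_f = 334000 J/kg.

Sum of m c ΔT and latent-heat terms is zero:
ice -3.98→0 °C: 0.124·2090·3.98 = 1031.5
  fusion: m_ice L_f = 0.124·334000 = 41416
  warm the meltwater: 518.32 T
  seawater: 4628.4(T − 58.5)
5146.7 T = 270761 − 42447 = 228314
T ≈ 44.36 °C. Since T > 0 °C, the all-ice-melts assumption holds.

T_f ≈ 44.4 °C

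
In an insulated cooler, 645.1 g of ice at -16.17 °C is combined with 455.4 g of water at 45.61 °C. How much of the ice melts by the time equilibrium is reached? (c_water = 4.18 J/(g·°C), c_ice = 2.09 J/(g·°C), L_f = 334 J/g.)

m_melted ≈ 195 g

Heat available from the water dropping to 0 °C: 455.4·4.18·45.61 = 86822 J.
Of that, 645.1·2.09·16.17 = 21801 J goes to bring the ice to 0 °C, leaving 65021 J.
Melting all 645.1 g of ice would need 645.1·334 = 215463 J.
65021 J < 215463 J, so only part of the ice melts and the system sits at 0 °C.
Mass melted = 65021/334 ≈ 194.7 g.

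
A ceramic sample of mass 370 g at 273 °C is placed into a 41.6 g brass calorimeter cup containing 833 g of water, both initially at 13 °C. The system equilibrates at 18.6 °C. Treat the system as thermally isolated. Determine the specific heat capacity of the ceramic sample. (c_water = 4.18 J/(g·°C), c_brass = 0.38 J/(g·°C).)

Conservation of energy gives ΣQ = 0:
370·c·(18.6 − 273) + 833·4.18·(18.6 − 13) + 41.6·0.38·(18.6 − 13) = 0
-94128 c = -19587
c = -19587/-94128 ≈ 0.2081 J/(g·°C)

c ≈ 0.208 J/(g·°C)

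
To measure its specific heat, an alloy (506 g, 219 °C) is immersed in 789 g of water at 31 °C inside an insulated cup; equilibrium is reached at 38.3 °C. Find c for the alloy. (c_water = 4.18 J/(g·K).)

c ≈ 0.263 J/(g·K)

m_s c (T_s − T_f) = m_water c_water (T_f − T_0):
506×c×(219 − 38.3) = 789×4.18×(38.3 − 31)
91434 c = 24076  ⇒  c ≈ 0.2633 J/(g·K)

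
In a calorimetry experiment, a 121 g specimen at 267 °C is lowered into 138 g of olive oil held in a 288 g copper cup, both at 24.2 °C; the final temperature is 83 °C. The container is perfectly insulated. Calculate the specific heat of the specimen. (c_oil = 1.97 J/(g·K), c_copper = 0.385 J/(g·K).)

Conservation of energy gives ΣQ = 0:
121·c·(83 − 267) + 138·1.97·(83 − 24.2) + 288·0.385·(83 − 24.2) = 0
-22264 c = -22505
c = -22505/-22264 ≈ 1.011 J/(g·K)

c ≈ 1.01 J/(g·K)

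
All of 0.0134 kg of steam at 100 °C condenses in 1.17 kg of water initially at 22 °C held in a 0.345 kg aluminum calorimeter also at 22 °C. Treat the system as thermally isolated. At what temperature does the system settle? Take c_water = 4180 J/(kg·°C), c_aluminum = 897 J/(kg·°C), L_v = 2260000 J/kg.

Let T be the final temperature. ΣQ_i = 0:
condense steam: −0.0134×2260000 = −30284; condensate cools 100→T: 0.0134×4180×(T − 100) = 56.01(T − 100); original water: 4890.6(T − 22); aluminum cup: 0.345×897×(T − 22) = 309.46(T − 22)
5256.1 T = 30284 + 5601.2 + 114401 = 150287
T ≈ 28.59 °C, under the boiling point, so the assumption holds.

T_f ≈ 28.6 °C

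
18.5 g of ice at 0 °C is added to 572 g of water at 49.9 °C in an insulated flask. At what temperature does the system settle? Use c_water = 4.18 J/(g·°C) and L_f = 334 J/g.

Let T be the final temperature. ΣQ_i = 0:
melt ice: 18.5×334 = 6179; meltwater 0→T: 18.5×4.18×T = 77.33 T; water cools: 572×4.18×(T − 49.9) = 2391(T − 49.9)
2468.3 T = 119309 − 6179 = 113130
T ≈ 45.83 °C — above 0 °C, consistent with complete melting.

T_f ≈ 45.8 °C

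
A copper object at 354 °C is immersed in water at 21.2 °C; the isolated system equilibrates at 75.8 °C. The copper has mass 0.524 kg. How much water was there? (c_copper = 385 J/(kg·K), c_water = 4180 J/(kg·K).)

m ≈ 0.246 kg

Energy conservation, ΣQ = 0:
0.524·385·(75.8 − 354) + m·4180·(75.8 − 21.2) = 0
228228 m = 56124
m = 56124/228228 ≈ 0.2459 kg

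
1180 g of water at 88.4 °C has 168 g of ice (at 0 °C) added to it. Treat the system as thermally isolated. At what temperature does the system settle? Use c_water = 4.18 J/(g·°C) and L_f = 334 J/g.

T_f ≈ 67.4 °C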